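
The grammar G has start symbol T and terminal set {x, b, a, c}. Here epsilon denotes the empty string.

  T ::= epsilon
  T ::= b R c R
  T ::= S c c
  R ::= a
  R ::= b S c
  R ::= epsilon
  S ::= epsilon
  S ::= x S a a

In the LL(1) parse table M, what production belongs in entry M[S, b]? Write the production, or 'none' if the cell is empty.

FIRST(R): from R::=a we get {a}; from R::=b S c we get {b}; from R::=epsilon we get {epsilon}. So FIRST(R) = {epsilon, a, b}.
FIRST(S): from S::=epsilon we get {epsilon}; from S::=x S a a we get {x}. So FIRST(S) = {epsilon, x}.
FIRST(T): from T::=epsilon we get {epsilon}; from T::=b R c R we get {b}; from T::=S c c we get {c, x}. So FIRST(T) = {epsilon, b, c, x}.
FOLLOW(T) includes $ since T is the start symbol.
FOLLOW(S): in T::=S c c, S is followed by c c with FIRST {c}; in R::=b S c, S is followed by c with FIRST {c}; in S::=x S a a, S is followed by a a with FIRST {a}. Thus FOLLOW(S) = {a, c}.
For S ::= epsilon: FIRST(epsilon) = {epsilon}, so it goes in M[S, t] for t ∈ {}; since epsilon ∈ FIRST, also for every t ∈ FOLLOW(S) = {a, c}.
For S ::= x S a a: FIRST(x S a a) = {x}, so it goes in M[S, t] for t ∈ {x}.
None of these place a production in M[S, b].

none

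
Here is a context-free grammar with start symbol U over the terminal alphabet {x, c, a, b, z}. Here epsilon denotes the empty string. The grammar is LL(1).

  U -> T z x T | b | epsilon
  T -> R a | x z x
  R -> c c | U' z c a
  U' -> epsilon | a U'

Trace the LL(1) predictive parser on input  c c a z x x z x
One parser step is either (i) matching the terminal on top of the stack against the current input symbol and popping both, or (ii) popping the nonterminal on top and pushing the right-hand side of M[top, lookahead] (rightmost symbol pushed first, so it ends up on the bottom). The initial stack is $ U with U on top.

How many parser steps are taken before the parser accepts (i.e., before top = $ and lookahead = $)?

12

step 1: stack=$ U  input=c c a z x x z x $  — expand U -> T z x T
step 2: stack=$ T x z T  input=c c a z x x z x $  — expand T -> R a
step 3: stack=$ T x z a R  input=c c a z x x z x $  — expand R -> c c
step 4: stack=$ T x z a c c  input=c c a z x x z x $  — match c
step 5: stack=$ T x z a c  input=c a z x x z x $  — match c
step 6: stack=$ T x z a  input=a z x x z x $  — match a
step 7: stack=$ T x z  input=z x x z x $  — match z
step 8: stack=$ T x  input=x x z x $  — match x
step 9: stack=$ T  input=x z x $  — expand T -> x z x
step 10: stack=$ x z x  input=x z x $  — match x
step 11: stack=$ x z  input=z x $  — match z
step 12: stack=$ x  input=x $  — match x
Accept reached after 12 steps.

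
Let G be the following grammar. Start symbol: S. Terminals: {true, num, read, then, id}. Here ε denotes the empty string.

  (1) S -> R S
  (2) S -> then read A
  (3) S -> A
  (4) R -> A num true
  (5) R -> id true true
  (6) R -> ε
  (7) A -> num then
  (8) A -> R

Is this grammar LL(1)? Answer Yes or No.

No

FIRST(S) = {ε, id, num, then}
FIRST(R) = {ε, id, num}
FIRST(A) = {ε, id, num}
FOLLOW(S) = {$}
FOLLOW(R) = {$, id, num, then}
FOLLOW(A) = {$, num}
Cell M[A, num] receives both A -> num then and A -> R — the grammar is not LL(1).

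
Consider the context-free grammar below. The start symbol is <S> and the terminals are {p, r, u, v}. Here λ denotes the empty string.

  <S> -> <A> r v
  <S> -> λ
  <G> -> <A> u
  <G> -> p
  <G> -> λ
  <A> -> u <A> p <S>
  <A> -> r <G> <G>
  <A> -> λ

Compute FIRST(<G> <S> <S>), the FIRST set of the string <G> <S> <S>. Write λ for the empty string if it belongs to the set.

{λ, p, r, u}

FIRST(<A>) = {λ, r, u}
FIRST(<S>) = {λ, r, u}  (via <A> r v)
FIRST(<G>) = {λ, p, r, u}  (via <A> u)
FIRST(<G> <S> <S>): take FIRST of each symbol in turn, carrying on past any symbol whose FIRST contains λ; result {λ, p, r, u}.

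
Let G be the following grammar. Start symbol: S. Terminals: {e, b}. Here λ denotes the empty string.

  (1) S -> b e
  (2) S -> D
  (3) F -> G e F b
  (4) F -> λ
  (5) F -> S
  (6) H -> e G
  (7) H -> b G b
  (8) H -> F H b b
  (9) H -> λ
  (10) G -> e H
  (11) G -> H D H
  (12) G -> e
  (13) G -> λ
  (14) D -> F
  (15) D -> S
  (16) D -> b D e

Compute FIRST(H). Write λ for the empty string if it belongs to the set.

FIRST(S) = {λ, b, e}  (via D)
FIRST(F) = {λ, b, e}  (via G e F b, S)
FIRST(H) = {λ, b, e}  (via F H b b)
FIRST(D) = {λ, b, e}  (via F, S)
FIRST(G) = {λ, b, e}  (via H D H)

{λ, b, e}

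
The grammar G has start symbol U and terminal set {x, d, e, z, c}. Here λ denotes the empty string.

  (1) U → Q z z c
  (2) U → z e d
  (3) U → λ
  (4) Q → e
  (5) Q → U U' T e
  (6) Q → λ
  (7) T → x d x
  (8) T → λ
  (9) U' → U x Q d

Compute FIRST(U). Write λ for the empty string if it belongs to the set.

{λ, e, x, z}

FIRST(T) = {λ, x}
FIRST(U) = {λ, e, x, z}  (via Q z z c)
FIRST(U') = {e, x, z}  (via U x Q d)
FIRST(Q) = {λ, e, x, z}  (via U U' T e)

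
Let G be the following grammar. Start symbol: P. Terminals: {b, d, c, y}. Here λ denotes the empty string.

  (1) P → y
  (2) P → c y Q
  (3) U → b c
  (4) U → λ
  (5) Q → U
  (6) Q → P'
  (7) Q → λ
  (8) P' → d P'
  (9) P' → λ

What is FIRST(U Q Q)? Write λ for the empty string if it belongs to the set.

FIRST(P): from P→y we get {y}; from P→c y Q we get {c}. So FIRST(P) = {c, y}.
FIRST(U): from U→b c we get {b}; from U→λ we get {λ}. So FIRST(U) = {λ, b}.
FIRST(P'): from P'→d P' we get {d}; from P'→λ we get {λ}. So FIRST(P') = {λ, d}.
FIRST(Q): from Q→U we get {λ, b}; from Q→P' we get {λ, d}; from Q→λ we get {λ}. So FIRST(Q) = {λ, b, d}.
FIRST(U Q Q): take FIRST of each symbol in turn, carrying on past any symbol whose FIRST contains λ; result {λ, b, d}.

{λ, b, d}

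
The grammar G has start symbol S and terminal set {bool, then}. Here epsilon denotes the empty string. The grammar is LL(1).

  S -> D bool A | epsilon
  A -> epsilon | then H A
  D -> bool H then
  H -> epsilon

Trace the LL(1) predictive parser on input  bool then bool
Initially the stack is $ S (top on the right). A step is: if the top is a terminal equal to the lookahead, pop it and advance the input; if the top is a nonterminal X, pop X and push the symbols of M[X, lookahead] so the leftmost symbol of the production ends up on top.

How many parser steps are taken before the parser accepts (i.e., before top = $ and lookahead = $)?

7

step 1: stack=$ S  input=bool then bool $  — expand S -> D bool A
step 2: stack=$ A bool D  input=bool then bool $  — expand D -> bool H then
step 3: stack=$ A bool then H bool  input=bool then bool $  — match bool
step 4: stack=$ A bool then H  input=then bool $  — expand H -> epsilon
step 5: stack=$ A bool then  input=then bool $  — match then
step 6: stack=$ A bool  input=bool $  — match bool
step 7: stack=$ A  input=$  — expand A -> epsilon
Accept reached after 7 steps.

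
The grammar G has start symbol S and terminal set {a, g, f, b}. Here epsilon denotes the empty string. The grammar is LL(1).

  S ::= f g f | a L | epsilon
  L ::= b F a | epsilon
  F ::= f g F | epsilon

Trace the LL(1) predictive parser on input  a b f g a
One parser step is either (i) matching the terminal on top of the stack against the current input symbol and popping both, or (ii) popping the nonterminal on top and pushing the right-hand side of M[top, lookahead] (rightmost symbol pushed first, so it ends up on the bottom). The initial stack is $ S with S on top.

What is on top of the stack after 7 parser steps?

F

step 1: stack=$ S  input=a b f g a $  — expand S ::= a L
step 2: stack=$ L a  input=a b f g a $  — match a
step 3: stack=$ L  input=b f g a $  — expand L ::= b F a
step 4: stack=$ a F b  input=b f g a $  — match b
step 5: stack=$ a F  input=f g a $  — expand F ::= f g F
step 6: stack=$ a F g f  input=f g a $  — match f
step 7: stack=$ a F g  input=g a $  — match g
Stack after step 7: $ a F (top = F).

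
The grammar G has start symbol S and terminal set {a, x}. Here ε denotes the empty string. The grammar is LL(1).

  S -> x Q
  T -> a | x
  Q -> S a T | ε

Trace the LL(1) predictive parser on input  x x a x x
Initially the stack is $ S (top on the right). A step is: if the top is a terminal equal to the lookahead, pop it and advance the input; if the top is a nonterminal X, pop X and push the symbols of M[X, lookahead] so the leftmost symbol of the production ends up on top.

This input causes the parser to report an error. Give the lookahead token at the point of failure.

step 1: stack=$ S  input=x x a x x $  — expand S -> x Q
step 2: stack=$ Q x  input=x x a x x $  — match x
step 3: stack=$ Q  input=x a x x $  — expand Q -> S a T
step 4: stack=$ T a S  input=x a x x $  — expand S -> x Q
step 5: stack=$ T a Q x  input=x a x x $  — match x
step 6: stack=$ T a Q  input=a x x $  — expand Q -> ε
step 7: stack=$ T a  input=a x x $  — match a
step 8: stack=$ T  input=x x $  — expand T -> x
step 9: stack=$ x  input=x x $  — match x
step 10: stack=$  input=x $  — error: stack empty but input remains

x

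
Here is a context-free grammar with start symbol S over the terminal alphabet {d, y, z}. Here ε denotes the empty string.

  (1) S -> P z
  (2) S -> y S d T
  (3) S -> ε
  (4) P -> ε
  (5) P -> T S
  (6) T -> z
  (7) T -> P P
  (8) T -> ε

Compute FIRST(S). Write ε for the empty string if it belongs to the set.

{ε, y, z}

FIRST(S) = {ε, y, z}  (via P z)
FIRST(P) = {ε, y, z}  (via T S)
FIRST(T) = {ε, y, z}  (via P P)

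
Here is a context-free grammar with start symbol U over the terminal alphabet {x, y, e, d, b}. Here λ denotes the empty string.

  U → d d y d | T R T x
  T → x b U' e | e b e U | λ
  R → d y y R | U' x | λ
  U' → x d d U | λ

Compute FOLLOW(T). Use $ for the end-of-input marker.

{d, e, x}

FIRST(T) = {λ, e, x}
FIRST(U') = {λ, x}
FIRST(R) = {λ, d, x}  (via U' x)
FIRST(U) = {d, e, x}  (via T R T x)
FOLLOW(U) includes $ since U is the start symbol.
FOLLOW(T): in U→T R T x (occurrence 1), T is followed by R T x with FIRST {d, e, x}; in U→T R T x (occurrence 2), T is followed by x with FIRST {x}. Thus FOLLOW(T) = {d, e, x}.
FOLLOW(R): in U→T R T x, R is followed by T x with FIRST {e, x}; in R→d y y R, the suffix after R is empty (adds nothing new). Thus FOLLOW(R) = {e, x}.
FOLLOW(U'): in T→x b U' e, U' is followed by e with FIRST {e}; in R→U' x, U' is followed by x with FIRST {x}. Thus FOLLOW(U') = {e, x}.
FOLLOW(U): in T→e b e U, the suffix after U is empty, so FOLLOW(U) ⊇ FOLLOW(T) = {d, e, x}; in U'→x d d U, the suffix after U is empty, so FOLLOW(U) ⊇ FOLLOW(U') = {e, x}. Thus FOLLOW(U) = {$, d, e, x}.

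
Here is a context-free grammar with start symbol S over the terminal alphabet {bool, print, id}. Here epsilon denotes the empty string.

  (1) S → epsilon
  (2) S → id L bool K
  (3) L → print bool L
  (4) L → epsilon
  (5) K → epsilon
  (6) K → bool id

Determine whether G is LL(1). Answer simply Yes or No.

FIRST(S) = {epsilon, id}
FIRST(L) = {epsilon, print}
FIRST(K) = {epsilon, bool}
FOLLOW(S) = {$}
FOLLOW(L) = {bool}
FOLLOW(K) = {$}
Each cell of M receives at most one production.

Yes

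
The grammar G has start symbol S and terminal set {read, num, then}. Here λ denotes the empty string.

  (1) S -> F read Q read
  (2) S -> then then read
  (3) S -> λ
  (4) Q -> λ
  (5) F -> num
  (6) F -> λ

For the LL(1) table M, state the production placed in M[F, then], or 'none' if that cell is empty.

none

FIRST(Q): from Q->λ we get {λ}. So FIRST(Q) = {λ}.
FIRST(F): from F->num we get {num}; from F->λ we get {λ}. So FIRST(F) = {λ, num}.
FIRST(S): from S->F read Q read we get {num, read}; from S->then then read we get {then}; from S->λ we get {λ}. So FIRST(S) = {λ, num, read, then}.
FOLLOW(S) includes $ since S is the start symbol.
FOLLOW(F): in S->F read Q read, F is followed by read Q read with FIRST {read}. Thus FOLLOW(F) = {read}.
For F -> num: FIRST(num) = {num}, so it goes in M[F, t] for t ∈ {num}.
For F -> λ: FIRST(λ) = {λ}, so it goes in M[F, t] for t ∈ {}; since λ ∈ FIRST, also for every t ∈ FOLLOW(F) = {read}.
None of these place a production in M[F, then].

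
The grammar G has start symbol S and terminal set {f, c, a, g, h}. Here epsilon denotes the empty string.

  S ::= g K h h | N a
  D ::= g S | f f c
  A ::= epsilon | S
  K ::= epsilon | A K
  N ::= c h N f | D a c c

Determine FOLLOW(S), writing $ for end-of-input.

FIRST(D): from D::=g S we get {g}; from D::=f f c we get {f}. So FIRST(D) = {f, g}.
FIRST(N): from N::=c h N f we get {c}; from N::=D a c c we get {f, g}. So FIRST(N) = {c, f, g}.
FIRST(S): from S::=g K h h we get {g}; from S::=N a we get {c, f, g}. So FIRST(S) = {c, f, g}.
FIRST(A): from A::=epsilon we get {epsilon}; from A::=S we get {c, f, g}. So FIRST(A) = {epsilon, c, f, g}.
FIRST(K): from K::=epsilon we get {epsilon}; from K::=A K we get {epsilon, c, f, g}. So FIRST(K) = {epsilon, c, f, g}.
FOLLOW(S) includes $ since S is the start symbol.
FOLLOW(D): in N::=D a c c, D is followed by a c c with FIRST {a}. Thus FOLLOW(D) = {a}.
FOLLOW(K): in S::=g K h h, K is followed by h h with FIRST {h}; in K::=A K, the suffix after K is empty (adds nothing new). Thus FOLLOW(K) = {h}.
FOLLOW(A): in K::=A K, A is followed by K with FIRST {epsilon, c, f, g}; in K::=A K, the suffix after A is nullable, so FOLLOW(A) ⊇ FOLLOW(K) = {h}. Thus FOLLOW(A) = {c, f, g, h}.
FOLLOW(S): in D::=g S, the suffix after S is empty, so FOLLOW(S) ⊇ FOLLOW(D) = {a}; in A::=S, the suffix after S is empty, so FOLLOW(S) ⊇ FOLLOW(A) = {c, f, g, h}. Thus FOLLOW(S) = {$, a, c, f, g, h}.
FOLLOW(N): in S::=N a, N is followed by a with FIRST {a}; in N::=c h N f, N is followed by f with FIRST {f}. Thus FOLLOW(N) = {a, f}.

{$, a, c, f, g, h}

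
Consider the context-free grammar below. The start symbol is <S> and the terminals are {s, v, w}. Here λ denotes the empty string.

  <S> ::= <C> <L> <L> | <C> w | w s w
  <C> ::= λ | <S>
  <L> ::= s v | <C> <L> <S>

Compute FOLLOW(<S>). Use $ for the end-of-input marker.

{$, s, w}

FIRST(<S>): from <S>::=<C> <L> <L> we get {s, w}; from <S>::=<C> w we get {s, w}; from <S>::=w s w we get {w}. So FIRST(<S>) = {s, w}.
FIRST(<C>): from <C>::=λ we get {λ}; from <C>::=<S> we get {s, w}. So FIRST(<C>) = {λ, s, w}.
FIRST(<L>): from <L>::=s v we get {s}; from <L>::=<C> <L> <S> we get {s, w}. So FIRST(<L>) = {s, w}.
FOLLOW(<S>) includes $ since <S> is the start symbol.
FOLLOW(<C>): in <S>::=<C> <L> <L>, <C> is followed by <L> <L> with FIRST {s, w}; in <S>::=<C> w, <C> is followed by w with FIRST {w}; in <L>::=<C> <L> <S>, <C> is followed by <L> <S> with FIRST {s, w}. Thus FOLLOW(<C>) = {s, w}.
FOLLOW(<S>): in <C>::=<S>, the suffix after <S> is empty, so FOLLOW(<S>) ⊇ FOLLOW(<C>) = {s, w}; in <L>::=<C> <L> <S>, the suffix after <S> is empty, so FOLLOW(<S>) ⊇ FOLLOW(<L>) = {$, s, w}. Thus FOLLOW(<S>) = {$, s, w}.
FOLLOW(<L>): in <S>::=<C> <L> <L> (occurrence 1), <L> is followed by <L> with FIRST {s, w}; in <S>::=<C> <L> <L> (occurrence 2), the suffix after <L> is empty, so FOLLOW(<L>) ⊇ FOLLOW(<S>) = {$, s, w}; in <L>::=<C> <L> <S>, <L> is followed by <S> with FIRST {s, w}. Thus FOLLOW(<L>) = {$, s, w}.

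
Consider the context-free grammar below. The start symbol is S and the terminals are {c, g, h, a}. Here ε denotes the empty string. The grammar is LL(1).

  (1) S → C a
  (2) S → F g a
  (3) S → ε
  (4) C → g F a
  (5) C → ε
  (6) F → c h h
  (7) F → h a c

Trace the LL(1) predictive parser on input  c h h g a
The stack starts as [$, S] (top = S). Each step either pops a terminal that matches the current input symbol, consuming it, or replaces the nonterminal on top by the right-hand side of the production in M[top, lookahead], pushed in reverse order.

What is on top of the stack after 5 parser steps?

step 1: stack=$ S  input=c h h g a $  — expand S → F g a
step 2: stack=$ a g F  input=c h h g a $  — expand F → c h h
step 3: stack=$ a g h h c  input=c h h g a $  — match c
step 4: stack=$ a g h h  input=h h g a $  — match h
step 5: stack=$ a g h  input=h g a $  — match h
Stack after step 5: $ a g (top = g).

g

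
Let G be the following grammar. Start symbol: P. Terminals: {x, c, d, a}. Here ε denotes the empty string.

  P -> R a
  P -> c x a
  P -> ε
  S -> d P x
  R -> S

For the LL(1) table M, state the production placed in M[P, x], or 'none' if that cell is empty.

FIRST(S) = {d}
FIRST(R) = {d}  (via S)
FIRST(P) = {ε, c, d}  (via R a)
FOLLOW(P) includes $ since P is the start symbol.
FOLLOW(P): in S->d P x, P is followed by x with FIRST {x}. Thus FOLLOW(P) = {$, x}.
For P -> R a: FIRST(R a) = {d}, so it goes in M[P, t] for t ∈ {d}.
For P -> c x a: FIRST(c x a) = {c}, so it goes in M[P, t] for t ∈ {c}.
For P -> ε: FIRST(ε) = {ε}, so it goes in M[P, t] for t ∈ {}; since ε ∈ FIRST, also for every t ∈ FOLLOW(P) = {$, x}.

P -> ε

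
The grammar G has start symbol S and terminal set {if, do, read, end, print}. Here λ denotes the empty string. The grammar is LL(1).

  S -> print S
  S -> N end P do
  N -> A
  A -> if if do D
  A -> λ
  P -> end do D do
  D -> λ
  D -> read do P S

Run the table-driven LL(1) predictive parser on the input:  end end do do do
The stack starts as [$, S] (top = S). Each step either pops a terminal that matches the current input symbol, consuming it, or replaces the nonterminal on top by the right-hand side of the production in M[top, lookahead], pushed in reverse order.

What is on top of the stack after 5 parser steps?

     Stack         Input               Action
  1  $ S           end end do do do $  expand S -> N end P do
  2  $ do P end N  end end do do do $  expand N -> A
  3  $ do P end A  end end do do do $  expand A -> λ
  4  $ do P end    end end do do do $  match end
  5  $ do P        end do do do $      expand P -> end do D do
Stack after step 5: $ do do D do end (top = end).

end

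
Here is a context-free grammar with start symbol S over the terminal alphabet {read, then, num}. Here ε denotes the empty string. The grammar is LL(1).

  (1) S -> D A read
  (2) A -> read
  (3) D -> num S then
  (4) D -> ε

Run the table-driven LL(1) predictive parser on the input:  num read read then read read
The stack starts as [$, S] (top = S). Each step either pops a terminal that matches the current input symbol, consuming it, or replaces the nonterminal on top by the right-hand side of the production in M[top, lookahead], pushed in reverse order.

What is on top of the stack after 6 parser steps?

     Stack                   Input                           Action
  1  $ S                     num read read then read read $  expand S -> D A read
  2  $ read A D              num read read then read read $  expand D -> num S then
  3  $ read A then S num     num read read then read read $  match num
  4  $ read A then S         read read then read read $      expand S -> D A read
  5  $ read A then read A D  read read then read read $      expand D -> ε
  6  $ read A then read A    read read then read read $      expand A -> read
Stack after step 6: $ read A then read read (top = read).

read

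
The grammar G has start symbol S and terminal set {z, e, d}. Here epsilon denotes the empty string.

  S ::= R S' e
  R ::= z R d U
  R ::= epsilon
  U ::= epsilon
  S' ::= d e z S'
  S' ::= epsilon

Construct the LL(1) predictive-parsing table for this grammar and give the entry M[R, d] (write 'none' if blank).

FIRST(R): from R::=z R d U we get {z}; from R::=epsilon we get {epsilon}. So FIRST(R) = {epsilon, z}.
FIRST(U): from U::=epsilon we get {epsilon}. So FIRST(U) = {epsilon}.
FIRST(S'): from S'::=d e z S' we get {d}; from S'::=epsilon we get {epsilon}. So FIRST(S') = {epsilon, d}.
FIRST(S): from S::=R S' e we get {d, e, z}. So FIRST(S) = {d, e, z}.
FOLLOW(S) includes $ since S is the start symbol.
FOLLOW(R): in S::=R S' e, R is followed by S' e with FIRST {d, e}; in R::=z R d U, R is followed by d U with FIRST {d}. Thus FOLLOW(R) = {d, e}.
For R ::= z R d U: FIRST(z R d U) = {z}, so it goes in M[R, t] for t ∈ {z}.
For R ::= epsilon: FIRST(epsilon) = {epsilon}, so it goes in M[R, t] for t ∈ {}; since epsilon ∈ FIRST, also for every t ∈ FOLLOW(R) = {d, e}.

R ::= epsilon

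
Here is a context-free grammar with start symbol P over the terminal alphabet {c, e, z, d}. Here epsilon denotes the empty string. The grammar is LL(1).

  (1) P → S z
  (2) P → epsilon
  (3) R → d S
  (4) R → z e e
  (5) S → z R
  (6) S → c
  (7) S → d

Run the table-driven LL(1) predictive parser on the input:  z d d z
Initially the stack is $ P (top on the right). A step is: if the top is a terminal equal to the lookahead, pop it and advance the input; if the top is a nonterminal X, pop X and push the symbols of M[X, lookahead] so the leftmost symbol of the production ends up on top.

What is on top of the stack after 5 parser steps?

     Stack    Input      Action
  1  $ P      z d d z $  expand P → S z
  2  $ z S    z d d z $  expand S → z R
  3  $ z R z  z d d z $  match z
  4  $ z R    d d z $    expand R → d S
  5  $ z S d  d d z $    match d
Stack after step 5: $ z S (top = S).

S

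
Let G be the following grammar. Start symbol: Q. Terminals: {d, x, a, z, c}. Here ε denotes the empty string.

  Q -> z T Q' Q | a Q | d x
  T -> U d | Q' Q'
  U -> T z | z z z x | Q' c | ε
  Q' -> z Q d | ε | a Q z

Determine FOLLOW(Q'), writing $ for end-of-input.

FIRST(Q): from Q->z T Q' Q we get {z}; from Q->a Q we get {a}; from Q->d x we get {d}. So FIRST(Q) = {a, d, z}.
FIRST(Q'): from Q'->z Q d we get {z}; from Q'->ε we get {ε}; from Q'->a Q z we get {a}. So FIRST(Q') = {ε, a, z}.
FIRST(T): from T->U d we get {a, c, d, z}; from T->Q' Q' we get {ε, a, z}. So FIRST(T) = {ε, a, c, d, z}.
FIRST(U): from U->T z we get {a, c, d, z}; from U->z z z x we get {z}; from U->Q' c we get {a, c, z}; from U->ε we get {ε}. So FIRST(U) = {ε, a, c, d, z}.
FOLLOW(Q) includes $ since Q is the start symbol.
FOLLOW(Q): in Q->z T Q' Q, the suffix after Q is empty (adds nothing new); in Q->a Q, the suffix after Q is empty (adds nothing new); in Q'->z Q d, Q is followed by d with FIRST {d}; in Q'->a Q z, Q is followed by z with FIRST {z}. Thus FOLLOW(Q) = {$, d, z}.
FOLLOW(T): in Q->z T Q' Q, T is followed by Q' Q with FIRST {a, d, z}; in U->T z, T is followed by z with FIRST {z}. Thus FOLLOW(T) = {a, d, z}.
FOLLOW(U): in T->U d, U is followed by d with FIRST {d}. Thus FOLLOW(U) = {d}.
FOLLOW(Q'): in Q->z T Q' Q, Q' is followed by Q with FIRST {a, d, z}; in T->Q' Q' (occurrence 1), Q' is followed by Q' with FIRST {ε, a, z}; in T->Q' Q' (occurrence 1), the suffix after Q' is nullable, so FOLLOW(Q') ⊇ FOLLOW(T) = {a, d, z}; in T->Q' Q' (occurrence 2), the suffix after Q' is empty, so FOLLOW(Q') ⊇ FOLLOW(T) = {a, d, z}; in U->Q' c, Q' is followed by c with FIRST {c}. Thus FOLLOW(Q') = {a, c, d, z}.

{a, c, d, z}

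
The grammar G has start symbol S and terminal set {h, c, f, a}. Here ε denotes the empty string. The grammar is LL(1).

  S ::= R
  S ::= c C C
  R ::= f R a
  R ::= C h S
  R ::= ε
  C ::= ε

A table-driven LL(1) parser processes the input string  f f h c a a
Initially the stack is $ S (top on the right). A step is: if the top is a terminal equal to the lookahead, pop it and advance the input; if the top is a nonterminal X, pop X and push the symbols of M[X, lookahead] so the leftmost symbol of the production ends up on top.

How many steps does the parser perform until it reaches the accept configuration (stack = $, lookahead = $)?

step 1: stack=$ S  input=f f h c a a $  — expand S ::= R
step 2: stack=$ R  input=f f h c a a $  — expand R ::= f R a
step 3: stack=$ a R f  input=f f h c a a $  — match f
step 4: stack=$ a R  input=f h c a a $  — expand R ::= f R a
step 5: stack=$ a a R f  input=f h c a a $  — match f
step 6: stack=$ a a R  input=h c a a $  — expand R ::= C h S
step 7: stack=$ a a S h C  input=h c a a $  — expand C ::= ε
step 8: stack=$ a a S h  input=h c a a $  — match h
step 9: stack=$ a a S  input=c a a $  — expand S ::= c C C
step 10: stack=$ a a C C c  input=c a a $  — match c
step 11: stack=$ a a C C  input=a a $  — expand C ::= ε
step 12: stack=$ a a C  input=a a $  — expand C ::= ε
step 13: stack=$ a a  input=a a $  — match a
step 14: stack=$ a  input=a $  — match a
Accept reached after 14 steps.

14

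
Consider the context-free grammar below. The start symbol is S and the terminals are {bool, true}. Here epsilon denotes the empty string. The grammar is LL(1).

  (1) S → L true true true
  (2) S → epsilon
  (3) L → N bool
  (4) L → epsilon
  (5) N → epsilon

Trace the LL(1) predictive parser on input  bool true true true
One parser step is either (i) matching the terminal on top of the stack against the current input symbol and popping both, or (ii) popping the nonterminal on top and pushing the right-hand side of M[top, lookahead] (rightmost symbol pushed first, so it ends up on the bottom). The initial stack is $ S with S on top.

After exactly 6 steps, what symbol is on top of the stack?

true

step 1: stack=$ S  input=bool true true true $  — expand S → L true true true
step 2: stack=$ true true true L  input=bool true true true $  — expand L → N bool
step 3: stack=$ true true true bool N  input=bool true true true $  — expand N → epsilon
step 4: stack=$ true true true bool  input=bool true true true $  — match bool
step 5: stack=$ true true true  input=true true true $  — match true
step 6: stack=$ true true  input=true true $  — match true
Stack after step 6: $ true (top = true).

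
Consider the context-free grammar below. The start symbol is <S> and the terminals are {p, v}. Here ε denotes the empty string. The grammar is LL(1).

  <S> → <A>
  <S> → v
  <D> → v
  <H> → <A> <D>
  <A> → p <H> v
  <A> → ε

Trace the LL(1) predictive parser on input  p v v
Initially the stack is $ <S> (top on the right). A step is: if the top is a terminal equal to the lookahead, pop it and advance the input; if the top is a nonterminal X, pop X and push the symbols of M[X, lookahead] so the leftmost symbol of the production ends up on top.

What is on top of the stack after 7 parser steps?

v

     Stack        Input    Action
  1  $ <S>        p v v $  expand <S> → <A>
  2  $ <A>        p v v $  expand <A> → p <H> v
  3  $ v <H> p    p v v $  match p
  4  $ v <H>      v v $    expand <H> → <A> <D>
  5  $ v <D> <A>  v v $    expand <A> → ε
  6  $ v <D>      v v $    expand <D> → v
  7  $ v v        v v $    match v
Stack after step 7: $ v (top = v).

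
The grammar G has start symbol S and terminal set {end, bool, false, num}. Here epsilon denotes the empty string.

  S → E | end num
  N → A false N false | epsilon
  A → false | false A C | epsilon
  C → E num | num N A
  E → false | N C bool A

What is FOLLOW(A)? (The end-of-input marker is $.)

{$, bool, false, num}

FIRST(A): from A→false we get {false}; from A→false A C we get {false}; from A→epsilon we get {epsilon}. So FIRST(A) = {epsilon, false}.
FIRST(N): from N→A false N false we get {false}; from N→epsilon we get {epsilon}. So FIRST(N) = {epsilon, false}.
FIRST(S): from S→E we get {false, num}; from S→end num we get {end}. So FIRST(S) = {end, false, num}.
FIRST(C): from C→E num we get {false, num}; from C→num N A we get {num}. So FIRST(C) = {false, num}.
FIRST(E): from E→false we get {false}; from E→N C bool A we get {false, num}. So FIRST(E) = {false, num}.
FOLLOW(S) includes $ since S is the start symbol.
FOLLOW(S): S appears on no right-hand side. Thus FOLLOW(S) = {$}.
FOLLOW(E): in S→E, the suffix after E is empty, so FOLLOW(E) ⊇ FOLLOW(S) = {$}; in C→E num, E is followed by num with FIRST {num}. Thus FOLLOW(E) = {$, num}.
FOLLOW(N): in N→A false N false, N is followed by false with FIRST {false}; in C→num N A, N is followed by A with FIRST {epsilon, false}; in C→num N A, the suffix after N is nullable, so FOLLOW(N) ⊇ FOLLOW(C) = {$, bool, false, num}; in E→N C bool A, N is followed by C bool A with FIRST {false, num}. Thus FOLLOW(N) = {$, bool, false, num}.
FOLLOW(A): in N→A false N false, A is followed by false N false with FIRST {false}; in A→false A C, A is followed by C with FIRST {false, num}; in C→num N A, the suffix after A is empty, so FOLLOW(A) ⊇ FOLLOW(C) = {$, bool, false, num}; in E→N C bool A, the suffix after A is empty, so FOLLOW(A) ⊇ FOLLOW(E) = {$, num}. Thus FOLLOW(A) = {$, bool, false, num}.
FOLLOW(C): in A→false A C, the suffix after C is empty, so FOLLOW(C) ⊇ FOLLOW(A) = {$, bool, false, num}; in E→N C bool A, C is followed by bool A with FIRST {bool}. Thus FOLLOW(C) = {$, bool, false, num}.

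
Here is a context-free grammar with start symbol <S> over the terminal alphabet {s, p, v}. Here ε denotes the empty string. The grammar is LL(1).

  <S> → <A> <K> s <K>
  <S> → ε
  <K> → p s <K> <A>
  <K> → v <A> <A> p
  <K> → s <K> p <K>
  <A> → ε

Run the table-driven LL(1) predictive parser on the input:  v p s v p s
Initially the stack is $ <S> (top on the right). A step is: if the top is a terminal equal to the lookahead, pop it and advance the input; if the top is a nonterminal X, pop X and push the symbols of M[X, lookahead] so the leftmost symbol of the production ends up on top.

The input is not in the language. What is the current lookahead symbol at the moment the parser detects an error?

s

step 1: stack=$ <S>  input=v p s v p s $  — expand <S> → <A> <K> s <K>
step 2: stack=$ <K> s <K> <A>  input=v p s v p s $  — expand <A> → ε
step 3: stack=$ <K> s <K>  input=v p s v p s $  — expand <K> → v <A> <A> p
step 4: stack=$ <K> s p <A> <A> v  input=v p s v p s $  — match v
step 5: stack=$ <K> s p <A> <A>  input=p s v p s $  — expand <A> → ε
step 6: stack=$ <K> s p <A>  input=p s v p s $  — expand <A> → ε
step 7: stack=$ <K> s p  input=p s v p s $  — match p
step 8: stack=$ <K> s  input=s v p s $  — match s
step 9: stack=$ <K>  input=v p s $  — expand <K> → v <A> <A> p
step 10: stack=$ p <A> <A> v  input=v p s $  — match v
step 11: stack=$ p <A> <A>  input=p s $  — expand <A> → ε
step 12: stack=$ p <A>  input=p s $  — expand <A> → ε
step 13: stack=$ p  input=p s $  — match p
step 14: stack=$  input=s $  — error: stack empty but input remains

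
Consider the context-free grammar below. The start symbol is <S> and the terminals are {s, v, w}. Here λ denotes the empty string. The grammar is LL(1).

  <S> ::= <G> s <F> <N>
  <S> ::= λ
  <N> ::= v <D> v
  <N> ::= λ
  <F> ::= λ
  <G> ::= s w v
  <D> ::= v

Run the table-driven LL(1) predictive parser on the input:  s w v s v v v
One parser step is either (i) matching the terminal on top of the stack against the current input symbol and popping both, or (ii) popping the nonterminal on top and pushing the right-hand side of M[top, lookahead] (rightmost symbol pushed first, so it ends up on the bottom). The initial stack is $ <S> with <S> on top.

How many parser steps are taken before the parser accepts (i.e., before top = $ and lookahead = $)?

12

step 1: stack=$ <S>  input=s w v s v v v $  — expand <S> ::= <G> s <F> <N>
step 2: stack=$ <N> <F> s <G>  input=s w v s v v v $  — expand <G> ::= s w v
step 3: stack=$ <N> <F> s v w s  input=s w v s v v v $  — match s
step 4: stack=$ <N> <F> s v w  input=w v s v v v $  — match w
step 5: stack=$ <N> <F> s v  input=v s v v v $  — match v
step 6: stack=$ <N> <F> s  input=s v v v $  — match s
step 7: stack=$ <N> <F>  input=v v v $  — expand <F> ::= λ
step 8: stack=$ <N>  input=v v v $  — expand <N> ::= v <D> v
step 9: stack=$ v <D> v  input=v v v $  — match v
step 10: stack=$ v <D>  input=v v $  — expand <D> ::= v
step 11: stack=$ v v  input=v v $  — match v
step 12: stack=$ v  input=v $  — match v
Accept reached after 12 steps.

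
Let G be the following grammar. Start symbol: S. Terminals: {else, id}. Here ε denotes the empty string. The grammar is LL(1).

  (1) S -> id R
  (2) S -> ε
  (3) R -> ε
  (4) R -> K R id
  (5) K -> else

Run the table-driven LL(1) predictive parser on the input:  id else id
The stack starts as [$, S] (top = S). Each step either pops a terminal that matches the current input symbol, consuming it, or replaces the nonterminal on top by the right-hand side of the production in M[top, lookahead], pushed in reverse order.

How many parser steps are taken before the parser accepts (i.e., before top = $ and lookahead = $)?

step 1: stack=$ S  input=id else id $  — expand S -> id R
step 2: stack=$ R id  input=id else id $  — match id
step 3: stack=$ R  input=else id $  — expand R -> K R id
step 4: stack=$ id R K  input=else id $  — expand K -> else
step 5: stack=$ id R else  input=else id $  — match else
step 6: stack=$ id R  input=id $  — expand R -> ε
step 7: stack=$ id  input=id $  — match id
Accept reached after 7 steps.

7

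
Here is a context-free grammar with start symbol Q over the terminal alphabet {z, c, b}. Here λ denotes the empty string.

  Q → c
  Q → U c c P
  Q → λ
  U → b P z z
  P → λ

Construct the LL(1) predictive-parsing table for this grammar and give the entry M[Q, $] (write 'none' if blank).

FIRST(U) = {b}
FIRST(P) = {λ}
FIRST(Q) = {λ, b, c}  (via U c c P)
FOLLOW(Q) includes $ since Q is the start symbol.
FOLLOW(Q): Q appears on no right-hand side. Thus FOLLOW(Q) = {$}.
For Q → c: FIRST(c) = {c}, so it goes in M[Q, t] for t ∈ {c}.
For Q → U c c P: FIRST(U c c P) = {b}, so it goes in M[Q, t] for t ∈ {b}.
For Q → λ: FIRST(λ) = {λ}, so it goes in M[Q, t] for t ∈ {}; since λ ∈ FIRST, also for every t ∈ FOLLOW(Q) = {$}.

Q → λ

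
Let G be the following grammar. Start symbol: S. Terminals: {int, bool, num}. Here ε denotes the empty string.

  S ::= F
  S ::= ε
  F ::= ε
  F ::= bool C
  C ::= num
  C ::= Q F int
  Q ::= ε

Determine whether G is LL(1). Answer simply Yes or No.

FIRST(S) = {ε, bool}
FIRST(F) = {ε, bool}
FIRST(C) = {bool, int, num}
FIRST(Q) = {ε}
FOLLOW(S) = {$}
FOLLOW(F) = {$, int}
FOLLOW(C) = {$, int}
FOLLOW(Q) = {bool, int}
Cell M[S, $] receives both S ::= F and S ::= ε — the grammar is not LL(1).

No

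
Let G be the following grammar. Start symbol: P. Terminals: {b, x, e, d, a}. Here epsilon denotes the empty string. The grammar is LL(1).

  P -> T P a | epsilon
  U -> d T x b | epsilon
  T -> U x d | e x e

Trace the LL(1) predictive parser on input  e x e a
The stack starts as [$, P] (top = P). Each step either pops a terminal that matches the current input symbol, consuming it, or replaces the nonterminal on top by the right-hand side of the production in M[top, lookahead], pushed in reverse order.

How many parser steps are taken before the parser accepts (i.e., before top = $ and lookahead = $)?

7

step 1: stack=$ P  input=e x e a $  — expand P -> T P a
step 2: stack=$ a P T  input=e x e a $  — expand T -> e x e
step 3: stack=$ a P e x e  input=e x e a $  — match e
step 4: stack=$ a P e x  input=x e a $  — match x
step 5: stack=$ a P e  input=e a $  — match e
step 6: stack=$ a P  input=a $  — expand P -> epsilon
step 7: stack=$ a  input=a $  — match a
Accept reached after 7 steps.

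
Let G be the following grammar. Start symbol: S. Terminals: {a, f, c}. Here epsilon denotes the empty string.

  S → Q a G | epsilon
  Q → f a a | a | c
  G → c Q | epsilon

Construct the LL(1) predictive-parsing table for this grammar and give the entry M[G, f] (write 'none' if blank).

none

FIRST(Q) = {a, c, f}
FIRST(G) = {epsilon, c}
FIRST(S) = {epsilon, a, c, f}  (via Q a G)
FOLLOW(S) includes $ since S is the start symbol.
FOLLOW(S): S appears on no right-hand side. Thus FOLLOW(S) = {$}.
FOLLOW(G): in S→Q a G, the suffix after G is empty, so FOLLOW(G) ⊇ FOLLOW(S) = {$}. Thus FOLLOW(G) = {$}.
For G → c Q: FIRST(c Q) = {c}, so it goes in M[G, t] for t ∈ {c}.
For G → epsilon: FIRST(epsilon) = {epsilon}, so it goes in M[G, t] for t ∈ {}; since epsilon ∈ FIRST, also for every t ∈ FOLLOW(G) = {$}.
None of these place a production in M[G, f].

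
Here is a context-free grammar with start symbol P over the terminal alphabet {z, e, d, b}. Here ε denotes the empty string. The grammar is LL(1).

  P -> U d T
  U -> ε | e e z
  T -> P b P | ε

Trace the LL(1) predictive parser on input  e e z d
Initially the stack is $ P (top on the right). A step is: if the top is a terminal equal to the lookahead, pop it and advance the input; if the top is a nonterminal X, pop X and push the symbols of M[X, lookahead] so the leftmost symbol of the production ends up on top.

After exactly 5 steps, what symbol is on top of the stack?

d

     Stack        Input      Action
  1  $ P          e e z d $  expand P -> U d T
  2  $ T d U      e e z d $  expand U -> e e z
  3  $ T d z e e  e e z d $  match e
  4  $ T d z e    e z d $    match e
  5  $ T d z      z d $      match z
Stack after step 5: $ T d (top = d).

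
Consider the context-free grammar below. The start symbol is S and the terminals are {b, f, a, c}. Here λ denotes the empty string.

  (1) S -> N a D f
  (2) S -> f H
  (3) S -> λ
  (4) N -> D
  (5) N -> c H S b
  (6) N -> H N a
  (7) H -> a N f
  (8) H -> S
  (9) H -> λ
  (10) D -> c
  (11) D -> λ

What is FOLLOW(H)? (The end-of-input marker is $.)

{$, a, b, c, f}

FIRST(D): from D->c we get {c}; from D->λ we get {λ}. So FIRST(D) = {λ, c}.
FIRST(S): from S->N a D f we get {a, c, f}; from S->f H we get {f}; from S->λ we get {λ}. So FIRST(S) = {λ, a, c, f}.
FIRST(H): from H->a N f we get {a}; from H->S we get {λ, a, c, f}; from H->λ we get {λ}. So FIRST(H) = {λ, a, c, f}.
FIRST(N): from N->D we get {λ, c}; from N->c H S b we get {c}; from N->H N a we get {a, c, f}. So FIRST(N) = {λ, a, c, f}.
FOLLOW(S) includes $ since S is the start symbol.
FOLLOW(N): in S->N a D f, N is followed by a D f with FIRST {a}; in N->H N a, N is followed by a with FIRST {a}; in H->a N f, N is followed by f with FIRST {f}. Thus FOLLOW(N) = {a, f}.
FOLLOW(D): in S->N a D f, D is followed by f with FIRST {f}; in N->D, the suffix after D is empty, so FOLLOW(D) ⊇ FOLLOW(N) = {a, f}. Thus FOLLOW(D) = {a, f}.
FOLLOW(S): in N->c H S b, S is followed by b with FIRST {b}; in H->S, the suffix after S is empty, so FOLLOW(S) ⊇ FOLLOW(H) = {$, a, b, c, f}. Thus FOLLOW(S) = {$, a, b, c, f}.
FOLLOW(H): in S->f H, the suffix after H is empty, so FOLLOW(H) ⊇ FOLLOW(S) = {$, a, b, c, f}; in N->c H S b, H is followed by S b with FIRST {a, b, c, f}; in N->H N a, H is followed by N a with FIRST {a, c, f}. Thus FOLLOW(H) = {$, a, b, c, f}.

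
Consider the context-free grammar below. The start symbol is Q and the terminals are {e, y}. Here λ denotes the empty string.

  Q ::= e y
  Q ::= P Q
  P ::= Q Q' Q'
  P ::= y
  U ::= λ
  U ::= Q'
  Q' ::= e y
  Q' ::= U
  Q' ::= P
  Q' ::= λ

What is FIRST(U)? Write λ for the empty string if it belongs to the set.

{λ, e, y}

FIRST(Q) = {e, y}  (via P Q)
FIRST(P) = {e, y}  (via Q Q' Q')
FIRST(U) = {λ, e, y}  (via Q')
FIRST(Q') = {λ, e, y}  (via U, P)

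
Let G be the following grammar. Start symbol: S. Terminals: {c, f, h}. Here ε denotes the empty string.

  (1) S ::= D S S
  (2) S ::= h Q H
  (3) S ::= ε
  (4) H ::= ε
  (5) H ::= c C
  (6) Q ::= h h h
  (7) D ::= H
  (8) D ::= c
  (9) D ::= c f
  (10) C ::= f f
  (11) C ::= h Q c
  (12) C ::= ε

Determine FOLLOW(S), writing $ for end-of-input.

{$, c, h}

FIRST(H): from H::=ε we get {ε}; from H::=c C we get {c}. So FIRST(H) = {ε, c}.
FIRST(Q): from Q::=h h h we get {h}. So FIRST(Q) = {h}.
FIRST(C): from C::=f f we get {f}; from C::=h Q c we get {h}; from C::=ε we get {ε}. So FIRST(C) = {ε, f, h}.
FIRST(D): from D::=H we get {ε, c}; from D::=c we get {c}; from D::=c f we get {c}. So FIRST(D) = {ε, c}.
FIRST(S): from S::=D S S we get {ε, c, h}; from S::=h Q H we get {h}; from S::=ε we get {ε}. So FIRST(S) = {ε, c, h}.
FOLLOW(S) includes $ since S is the start symbol.
FOLLOW(S): in S::=D S S (occurrence 1), S is followed by S with FIRST {ε, c, h}; in S::=D S S (occurrence 1), the suffix after S is nullable (adds nothing new); in S::=D S S (occurrence 2), the suffix after S is empty (adds nothing new). Thus FOLLOW(S) = {$, c, h}.
FOLLOW(Q): in S::=h Q H, Q is followed by H with FIRST {ε, c}; in S::=h Q H, the suffix after Q is nullable, so FOLLOW(Q) ⊇ FOLLOW(S) = {$, c, h}; in C::=h Q c, Q is followed by c with FIRST {c}. Thus FOLLOW(Q) = {$, c, h}.
FOLLOW(D): in S::=D S S, D is followed by S S with FIRST {ε, c, h}; in S::=D S S, the suffix after D is nullable, so FOLLOW(D) ⊇ FOLLOW(S) = {$, c, h}. Thus FOLLOW(D) = {$, c, h}.
FOLLOW(H): in S::=h Q H, the suffix after H is empty, so FOLLOW(H) ⊇ FOLLOW(S) = {$, c, h}; in D::=H, the suffix after H is empty, so FOLLOW(H) ⊇ FOLLOW(D) = {$, c, h}. Thus FOLLOW(H) = {$, c, h}.
FOLLOW(C): in H::=c C, the suffix after C is empty, so FOLLOW(C) ⊇ FOLLOW(H) = {$, c, h}. Thus FOLLOW(C) = {$, c, h}.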